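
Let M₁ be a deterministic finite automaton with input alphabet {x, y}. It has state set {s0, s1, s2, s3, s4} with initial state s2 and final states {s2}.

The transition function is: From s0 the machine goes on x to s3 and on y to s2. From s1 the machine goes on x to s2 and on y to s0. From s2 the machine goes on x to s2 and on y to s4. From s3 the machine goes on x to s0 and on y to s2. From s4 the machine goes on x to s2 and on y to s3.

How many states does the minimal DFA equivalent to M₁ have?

3

First remove the unreachable states {s1}; 4 states remain.
P0 = {s2} | {s0,s3,s4}.
On input x, block {s0,s3,s4} splits into {s0,s3} and {s4}.
The partition is now stable with 3 blocks: {s2} | {s0,s3} | {s4}.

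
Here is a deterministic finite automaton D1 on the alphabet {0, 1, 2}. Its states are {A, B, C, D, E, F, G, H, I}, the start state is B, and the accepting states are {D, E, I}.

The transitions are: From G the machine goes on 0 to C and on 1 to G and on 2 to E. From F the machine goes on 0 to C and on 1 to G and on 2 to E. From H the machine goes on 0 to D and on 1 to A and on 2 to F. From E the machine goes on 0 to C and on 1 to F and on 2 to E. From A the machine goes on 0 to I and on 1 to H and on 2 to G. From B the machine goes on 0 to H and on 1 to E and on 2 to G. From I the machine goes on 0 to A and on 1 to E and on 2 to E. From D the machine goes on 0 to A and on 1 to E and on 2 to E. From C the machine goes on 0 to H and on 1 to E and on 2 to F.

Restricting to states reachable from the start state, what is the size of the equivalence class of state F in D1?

P0 = {D,E,I} | {A,B,C,F,G,H}.
Refine {D,E,I} on symbol 1: members go to different blocks, giving {D,I} and {E}.
On input 0, block {A,B,C,F,G,H} splits into {B,C,F,G} and {A,H}.
Refine {B,C,F,G} on symbol 0: members go to different blocks, giving {B,C} and {F,G}.
No further refinement is possible. Final partition (5 blocks): {D,I} | {B,C} | {E} | {A,H} | {F,G}.
The equivalence class containing F is {F,G}, of size 2.

2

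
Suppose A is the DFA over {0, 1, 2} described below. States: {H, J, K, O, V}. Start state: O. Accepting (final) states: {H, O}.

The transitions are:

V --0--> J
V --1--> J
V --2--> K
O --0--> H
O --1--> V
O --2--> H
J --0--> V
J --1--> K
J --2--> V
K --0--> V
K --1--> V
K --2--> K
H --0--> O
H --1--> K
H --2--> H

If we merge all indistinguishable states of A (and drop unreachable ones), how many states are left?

Every state is reachable, so we keep all 5.
P0 = {H,O} | {J,K,V}.
Stable partition: {H,O} | {J,K,V} — 2 equivalence classes.

2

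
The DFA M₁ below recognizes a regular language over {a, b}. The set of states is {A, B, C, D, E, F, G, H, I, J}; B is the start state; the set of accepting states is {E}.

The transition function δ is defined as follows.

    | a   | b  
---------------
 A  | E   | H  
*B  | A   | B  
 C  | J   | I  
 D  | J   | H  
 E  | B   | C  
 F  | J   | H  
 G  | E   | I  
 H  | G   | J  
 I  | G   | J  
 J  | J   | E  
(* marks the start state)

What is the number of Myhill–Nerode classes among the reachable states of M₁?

6

States {D,F} cannot be reached from the start state, so discard them.
Initial partition by acceptance: {E} | {A,B,C,G,H,I,J}.
Split {A,B,C,G,H,I,J} by δ(·,a) → {B,C,H,I,J} and {A,G}.
Refine {B,C,H,I,J} on symbol a: members go to different blocks, giving {B,H,I} and {C,J}.
On input b, block {B,H,I} splits into {H,I} and {B}.
Split {C,J} by δ(·,b) → {C} and {J}.
The partition is now stable with 6 blocks: {E} | {H,I} | {A,G} | {C} | {B} | {J}.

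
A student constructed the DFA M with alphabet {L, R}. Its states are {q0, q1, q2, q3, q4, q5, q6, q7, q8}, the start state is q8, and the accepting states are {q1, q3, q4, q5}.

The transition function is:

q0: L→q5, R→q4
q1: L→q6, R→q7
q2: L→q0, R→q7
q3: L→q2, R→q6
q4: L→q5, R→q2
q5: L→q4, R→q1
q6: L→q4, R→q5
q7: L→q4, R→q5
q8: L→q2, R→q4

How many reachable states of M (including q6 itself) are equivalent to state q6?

2

First remove the unreachable states {q3}; 8 states remain.
Initial partition by acceptance: {q1,q4,q5} | {q0,q2,q6,q7,q8}.
Refine {q1,q4,q5} on symbol L: members go to different blocks, giving {q4,q5} and {q1}.
Refine {q4,q5} on symbol R: members go to different blocks, giving {q4} and {q5}.
Refine {q0,q2,q6,q7,q8} on symbol L: members go to different blocks, giving {q2,q8} and {q6,q7} and {q0}.
Refine {q2,q8} on symbol L: members go to different blocks, giving {q2} and {q8}.
The partition is now stable with 7 blocks: {q4} | {q2} | {q1} | {q5} | {q6,q7} | {q0} | {q8}.
The equivalence class containing q6 is {q6,q7}, of size 2.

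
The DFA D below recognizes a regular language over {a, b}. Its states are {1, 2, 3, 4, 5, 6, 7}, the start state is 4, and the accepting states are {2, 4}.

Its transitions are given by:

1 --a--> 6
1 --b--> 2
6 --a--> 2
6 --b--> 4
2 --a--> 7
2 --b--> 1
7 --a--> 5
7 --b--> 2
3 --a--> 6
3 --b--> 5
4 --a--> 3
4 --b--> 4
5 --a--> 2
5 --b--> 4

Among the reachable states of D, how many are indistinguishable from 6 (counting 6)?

2

Every state is reachable, so we keep all 7.
Initial partition by acceptance: {2,4} | {1,3,5,6,7}.
On input b, block {2,4} splits into {2} and {4}.
On input a, block {1,3,5,6,7} splits into {1,3,7} and {5,6}.
Split {1,3,7} by δ(·,b) → {1,7} and {3}.
The partition is now stable with 5 blocks: {2} | {1,7} | {4} | {5,6} | {3}.
The equivalence class containing 6 is {5,6}, of size 2.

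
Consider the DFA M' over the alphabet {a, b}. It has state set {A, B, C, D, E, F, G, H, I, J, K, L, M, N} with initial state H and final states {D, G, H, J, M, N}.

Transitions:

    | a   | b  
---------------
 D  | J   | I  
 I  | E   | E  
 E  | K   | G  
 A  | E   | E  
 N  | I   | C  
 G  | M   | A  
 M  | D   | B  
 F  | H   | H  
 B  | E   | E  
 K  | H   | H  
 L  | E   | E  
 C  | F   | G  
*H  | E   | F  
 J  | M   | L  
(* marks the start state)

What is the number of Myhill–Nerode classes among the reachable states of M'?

First remove the unreachable states {C,N}; 12 states remain.
P0 = {D,G,H,J,M} | {A,B,E,F,I,K,L}.
Refine {D,G,H,J,M} on symbol a: members go to different blocks, giving {D,G,J,M} and {H}.
Split {A,B,E,F,I,K,L} by δ(·,a) → {A,B,E,I,L} and {F,K}.
On input a, block {A,B,E,I,L} splits into {A,B,I,L} and {E}.
Stable partition: {D,G,J,M} | {A,B,I,L} | {H} | {F,K} | {E} — 5 equivalence classes.

5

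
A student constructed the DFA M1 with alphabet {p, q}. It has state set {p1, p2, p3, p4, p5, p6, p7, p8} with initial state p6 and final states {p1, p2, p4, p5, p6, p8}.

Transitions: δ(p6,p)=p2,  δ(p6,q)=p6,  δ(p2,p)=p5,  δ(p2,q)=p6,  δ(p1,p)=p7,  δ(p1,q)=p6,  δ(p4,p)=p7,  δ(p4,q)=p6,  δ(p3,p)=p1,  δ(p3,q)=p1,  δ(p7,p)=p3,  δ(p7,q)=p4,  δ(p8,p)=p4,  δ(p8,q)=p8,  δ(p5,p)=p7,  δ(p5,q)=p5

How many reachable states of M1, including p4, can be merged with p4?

Reachable states from the start: {p1,p2,p3,p4,p5,p6,p7}. Unreachable: {p8} — drop them.
Start with accepting vs non-accepting: {p1,p2,p4,p5,p6} | {p3,p7}.
On input p, block {p1,p2,p4,p5,p6} splits into {p1,p4,p5} and {p2,p6}.
On input q, block {p1,p4,p5} splits into {p1,p4} and {p5}.
Refine {p3,p7} on symbol p: members go to different blocks, giving {p3} and {p7}.
On input p, block {p2,p6} splits into {p2} and {p6}.
The partition is now stable with 6 blocks: {p1,p4} | {p3} | {p2} | {p5} | {p7} | {p6}.
The equivalence class containing p4 is {p1,p4}, of size 2.

2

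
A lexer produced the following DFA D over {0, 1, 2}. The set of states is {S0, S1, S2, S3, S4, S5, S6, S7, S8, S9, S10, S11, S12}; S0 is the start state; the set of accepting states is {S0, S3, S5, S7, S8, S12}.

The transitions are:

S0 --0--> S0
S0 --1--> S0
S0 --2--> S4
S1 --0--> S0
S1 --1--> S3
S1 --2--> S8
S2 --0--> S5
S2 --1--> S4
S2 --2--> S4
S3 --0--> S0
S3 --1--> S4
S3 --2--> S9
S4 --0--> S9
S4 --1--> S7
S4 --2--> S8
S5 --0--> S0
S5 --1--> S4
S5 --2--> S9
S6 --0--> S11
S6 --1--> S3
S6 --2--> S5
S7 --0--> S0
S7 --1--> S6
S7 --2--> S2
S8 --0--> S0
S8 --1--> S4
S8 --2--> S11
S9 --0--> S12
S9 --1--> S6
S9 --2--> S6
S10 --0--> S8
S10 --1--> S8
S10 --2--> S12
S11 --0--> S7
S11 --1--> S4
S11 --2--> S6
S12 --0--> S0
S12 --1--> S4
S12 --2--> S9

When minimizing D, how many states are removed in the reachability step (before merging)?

No path from S0 leads to S1, S10; the other 11 states are all reachable.

2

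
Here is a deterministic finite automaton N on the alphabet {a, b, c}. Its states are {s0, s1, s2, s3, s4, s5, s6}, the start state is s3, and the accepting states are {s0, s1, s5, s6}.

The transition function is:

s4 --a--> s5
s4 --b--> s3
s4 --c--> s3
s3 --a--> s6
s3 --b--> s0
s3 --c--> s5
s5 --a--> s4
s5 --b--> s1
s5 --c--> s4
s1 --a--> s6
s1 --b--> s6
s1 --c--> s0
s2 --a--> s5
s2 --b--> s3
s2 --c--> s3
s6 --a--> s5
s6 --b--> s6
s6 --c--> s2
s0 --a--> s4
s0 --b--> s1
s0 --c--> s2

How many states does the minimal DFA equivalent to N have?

5

All states are reachable from the start state.
Initial partition by acceptance: {s0,s1,s5,s6} | {s2,s3,s4}.
Refine {s0,s1,s5,s6} on symbol a: members go to different blocks, giving {s0,s5} and {s1,s6}.
Refine {s2,s3,s4} on symbol a: members go to different blocks, giving {s2,s4} and {s3}.
Refine {s1,s6} on symbol a: members go to different blocks, giving {s1} and {s6}.
The partition is now stable with 5 blocks: {s0,s5} | {s2,s4} | {s1} | {s3} | {s6}.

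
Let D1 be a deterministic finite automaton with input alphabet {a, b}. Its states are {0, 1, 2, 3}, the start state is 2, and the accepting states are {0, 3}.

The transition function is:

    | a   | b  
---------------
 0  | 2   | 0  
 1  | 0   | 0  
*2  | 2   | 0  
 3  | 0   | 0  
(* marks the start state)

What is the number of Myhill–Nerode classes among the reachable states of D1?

2

First remove the unreachable states {1,3}; 2 states remain.
Initial partition by acceptance: {0} | {2}.
No further refinement is possible. Final partition (2 blocks): {0} | {2}.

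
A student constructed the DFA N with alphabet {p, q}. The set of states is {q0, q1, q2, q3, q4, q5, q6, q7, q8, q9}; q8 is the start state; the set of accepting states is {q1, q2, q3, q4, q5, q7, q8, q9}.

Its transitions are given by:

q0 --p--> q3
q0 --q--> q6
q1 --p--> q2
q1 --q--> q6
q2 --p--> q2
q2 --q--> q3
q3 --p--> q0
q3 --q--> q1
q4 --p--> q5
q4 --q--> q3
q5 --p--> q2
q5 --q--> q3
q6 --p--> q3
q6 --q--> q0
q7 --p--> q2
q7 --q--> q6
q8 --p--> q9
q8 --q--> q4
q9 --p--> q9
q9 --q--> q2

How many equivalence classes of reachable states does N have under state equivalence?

Reachable states from the start: {q0,q1,q2,q3,q4,q5,q6,q8,q9}. Unreachable: {q7} — drop them.
P0 = {q1,q2,q3,q4,q5,q8,q9} | {q0,q6}.
Split {q1,q2,q3,q4,q5,q8,q9} by δ(·,p) → {q1,q2,q4,q5,q8,q9} and {q3}.
On input q, block {q1,q2,q4,q5,q8,q9} splits into {q2,q4,q5} and {q8,q9} and {q1}.
No further refinement is possible. Final partition (5 blocks): {q2,q4,q5} | {q0,q6} | {q3} | {q8,q9} | {q1}.

5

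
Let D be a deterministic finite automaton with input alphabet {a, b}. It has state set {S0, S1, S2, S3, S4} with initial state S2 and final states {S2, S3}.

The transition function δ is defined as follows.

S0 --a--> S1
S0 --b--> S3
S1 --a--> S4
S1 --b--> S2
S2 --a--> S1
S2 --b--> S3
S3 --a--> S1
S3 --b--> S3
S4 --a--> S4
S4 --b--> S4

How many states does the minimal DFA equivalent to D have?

First remove the unreachable states {S0}; 4 states remain.
P0 = {S2,S3} | {S1,S4}.
Split {S1,S4} by δ(·,b) → {S1} and {S4}.
The partition is now stable with 3 blocks: {S2,S3} | {S1} | {S4}.

3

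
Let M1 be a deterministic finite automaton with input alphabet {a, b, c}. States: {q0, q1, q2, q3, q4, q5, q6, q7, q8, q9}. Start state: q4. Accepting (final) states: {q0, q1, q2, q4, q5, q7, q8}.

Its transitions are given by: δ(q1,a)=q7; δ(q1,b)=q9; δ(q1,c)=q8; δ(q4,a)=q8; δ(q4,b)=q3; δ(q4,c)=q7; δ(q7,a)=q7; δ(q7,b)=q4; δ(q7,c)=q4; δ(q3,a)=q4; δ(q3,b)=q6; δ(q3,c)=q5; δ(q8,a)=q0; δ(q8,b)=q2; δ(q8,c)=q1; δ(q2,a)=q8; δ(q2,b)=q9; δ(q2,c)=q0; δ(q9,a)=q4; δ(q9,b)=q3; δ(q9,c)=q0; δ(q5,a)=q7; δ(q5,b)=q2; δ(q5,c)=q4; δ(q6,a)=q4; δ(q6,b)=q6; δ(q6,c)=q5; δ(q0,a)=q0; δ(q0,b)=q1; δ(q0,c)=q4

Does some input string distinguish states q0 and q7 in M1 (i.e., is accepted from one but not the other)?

All states are reachable from the start state.
P0 = {q0,q1,q2,q4,q5,q7,q8} | {q3,q6,q9}.
Split {q0,q1,q2,q4,q5,q7,q8} by δ(·,b) → {q0,q5,q7,q8} and {q1,q2,q4}.
No further refinement is possible. Final partition (3 blocks): {q0,q5,q7,q8} | {q3,q6,q9} | {q1,q2,q4}.
q0 and q7 lie in the same block of the stable partition, so they are equivalent — no string distinguishes them.

No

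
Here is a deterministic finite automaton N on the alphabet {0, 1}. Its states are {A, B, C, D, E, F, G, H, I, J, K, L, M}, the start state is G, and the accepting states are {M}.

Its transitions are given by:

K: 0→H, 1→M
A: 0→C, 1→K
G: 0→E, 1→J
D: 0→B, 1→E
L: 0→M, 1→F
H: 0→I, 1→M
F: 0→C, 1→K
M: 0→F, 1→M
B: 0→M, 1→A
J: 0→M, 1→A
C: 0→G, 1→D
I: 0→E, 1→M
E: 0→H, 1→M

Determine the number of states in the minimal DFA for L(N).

States {L} cannot be reached from the start state, so discard them.
Initial partition by acceptance: {M} | {A,B,C,D,E,F,G,H,I,J,K}.
Refine {A,B,C,D,E,F,G,H,I,J,K} on symbol 0: members go to different blocks, giving {A,C,D,E,F,G,H,I,K} and {B,J}.
On input 0, block {A,C,D,E,F,G,H,I,K} splits into {A,C,E,F,G,H,I,K} and {D}.
Refine {A,C,E,F,G,H,I,K} on symbol 1: members go to different blocks, giving {E,H,I,K} and {A,F} and {C} and {G}.
No further refinement is possible. Final partition (7 blocks): {M} | {E,H,I,K} | {B,J} | {D} | {A,F} | {C} | {G}.

7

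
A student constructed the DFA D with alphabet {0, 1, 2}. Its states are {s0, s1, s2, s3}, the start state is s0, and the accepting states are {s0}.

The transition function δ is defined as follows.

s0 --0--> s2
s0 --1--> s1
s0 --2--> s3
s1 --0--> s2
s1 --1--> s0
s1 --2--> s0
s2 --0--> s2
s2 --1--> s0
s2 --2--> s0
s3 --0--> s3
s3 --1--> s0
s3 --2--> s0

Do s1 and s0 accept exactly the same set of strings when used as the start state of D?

P0 = {s0} | {s1,s2,s3}.
Stable partition: {s0} | {s1,s2,s3} — 2 equivalence classes.
s1 and s0 end up in different blocks, so they are distinguishable. For instance, the string 'ε' is accepted from only s0.

No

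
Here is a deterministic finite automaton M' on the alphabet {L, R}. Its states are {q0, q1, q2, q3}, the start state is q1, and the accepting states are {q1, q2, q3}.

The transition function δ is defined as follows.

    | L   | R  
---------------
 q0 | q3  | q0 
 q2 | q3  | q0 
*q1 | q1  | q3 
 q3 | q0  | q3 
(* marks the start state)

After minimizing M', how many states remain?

3

States {q2} cannot be reached from the start state, so discard them.
Start with accepting vs non-accepting: {q1,q3} | {q0}.
Split {q1,q3} by δ(·,L) → {q1} and {q3}.
No further refinement is possible. Final partition (3 blocks): {q1} | {q0} | {q3}.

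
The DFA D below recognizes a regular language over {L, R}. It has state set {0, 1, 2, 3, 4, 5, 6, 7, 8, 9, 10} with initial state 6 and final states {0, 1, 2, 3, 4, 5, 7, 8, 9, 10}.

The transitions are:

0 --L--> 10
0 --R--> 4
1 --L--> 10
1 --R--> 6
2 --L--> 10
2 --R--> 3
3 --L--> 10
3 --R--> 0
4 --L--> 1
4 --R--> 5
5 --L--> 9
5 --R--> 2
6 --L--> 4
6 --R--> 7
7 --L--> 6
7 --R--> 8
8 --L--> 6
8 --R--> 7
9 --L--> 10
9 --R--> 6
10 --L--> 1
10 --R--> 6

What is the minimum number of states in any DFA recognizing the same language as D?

4

P0 = {0,1,2,3,4,5,7,8,9,10} | {6}.
On input L, block {0,1,2,3,4,5,7,8,9,10} splits into {0,1,2,3,4,5,9,10} and {7,8}.
Refine {0,1,2,3,4,5,9,10} on symbol R: members go to different blocks, giving {0,2,3,4,5} and {1,9,10}.
The partition is now stable with 4 blocks: {0,2,3,4,5} | {6} | {7,8} | {1,9,10}.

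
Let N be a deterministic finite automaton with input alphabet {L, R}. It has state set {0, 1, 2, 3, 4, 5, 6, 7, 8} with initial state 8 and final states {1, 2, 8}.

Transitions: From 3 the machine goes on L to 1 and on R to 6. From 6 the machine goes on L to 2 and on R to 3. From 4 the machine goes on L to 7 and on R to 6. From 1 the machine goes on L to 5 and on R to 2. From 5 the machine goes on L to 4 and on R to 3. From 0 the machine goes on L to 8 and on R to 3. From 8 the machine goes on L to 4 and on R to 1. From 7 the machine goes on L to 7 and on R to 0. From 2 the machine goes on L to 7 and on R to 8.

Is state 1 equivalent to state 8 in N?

Yes

All states are reachable from the start state.
P0 = {1,2,8} | {0,3,4,5,6,7}.
Split {0,3,4,5,6,7} by δ(·,L) → {0,3,6} and {4,5,7}.
The partition is now stable with 3 blocks: {1,2,8} | {0,3,6} | {4,5,7}.
1 and 8 lie in the same block of the stable partition, so they are equivalent — no string distinguishes them.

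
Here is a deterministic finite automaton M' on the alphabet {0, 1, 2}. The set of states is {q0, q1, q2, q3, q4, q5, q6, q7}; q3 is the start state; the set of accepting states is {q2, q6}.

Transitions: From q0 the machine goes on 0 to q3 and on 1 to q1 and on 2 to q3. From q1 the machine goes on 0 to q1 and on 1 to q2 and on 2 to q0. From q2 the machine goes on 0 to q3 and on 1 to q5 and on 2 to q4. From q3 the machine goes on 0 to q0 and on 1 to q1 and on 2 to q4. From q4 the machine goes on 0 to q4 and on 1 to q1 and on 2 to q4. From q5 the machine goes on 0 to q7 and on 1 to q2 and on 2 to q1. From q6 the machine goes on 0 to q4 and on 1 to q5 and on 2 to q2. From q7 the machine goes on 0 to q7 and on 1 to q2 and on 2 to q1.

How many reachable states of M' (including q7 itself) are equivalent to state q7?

2

States {q6} cannot be reached from the start state, so discard them.
Initial partition by acceptance: {q2} | {q0,q1,q3,q4,q5,q7}.
Refine {q0,q1,q3,q4,q5,q7} on symbol 1: members go to different blocks, giving {q0,q3,q4} and {q1,q5,q7}.
On input 2, block {q1,q5,q7} splits into {q5,q7} and {q1}.
No further refinement is possible. Final partition (4 blocks): {q2} | {q0,q3,q4} | {q5,q7} | {q1}.
The equivalence class containing q7 is {q5,q7}, of size 2.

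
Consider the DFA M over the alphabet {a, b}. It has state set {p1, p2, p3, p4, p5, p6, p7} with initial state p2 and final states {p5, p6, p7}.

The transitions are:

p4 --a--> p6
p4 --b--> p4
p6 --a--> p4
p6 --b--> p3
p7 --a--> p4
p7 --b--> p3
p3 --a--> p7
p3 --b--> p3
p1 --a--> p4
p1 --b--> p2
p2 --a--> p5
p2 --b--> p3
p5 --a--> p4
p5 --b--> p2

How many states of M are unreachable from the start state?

1

Starting at p2 and following transitions, the reachable set is {p2, p3, p4, p5, p6, p7}. That leaves p1 unreachable — 1 in total.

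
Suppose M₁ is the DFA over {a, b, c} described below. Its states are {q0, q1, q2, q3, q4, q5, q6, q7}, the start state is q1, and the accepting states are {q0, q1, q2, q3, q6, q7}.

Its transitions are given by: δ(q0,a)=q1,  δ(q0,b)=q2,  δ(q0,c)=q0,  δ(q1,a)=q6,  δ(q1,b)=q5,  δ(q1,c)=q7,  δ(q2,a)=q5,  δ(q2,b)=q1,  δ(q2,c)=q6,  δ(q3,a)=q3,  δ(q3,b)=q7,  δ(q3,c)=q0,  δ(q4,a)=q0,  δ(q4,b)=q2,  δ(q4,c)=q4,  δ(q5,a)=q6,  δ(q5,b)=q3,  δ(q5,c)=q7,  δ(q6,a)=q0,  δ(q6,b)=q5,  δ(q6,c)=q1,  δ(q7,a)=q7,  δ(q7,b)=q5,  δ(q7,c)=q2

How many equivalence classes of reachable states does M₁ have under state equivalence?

7

States {q4} cannot be reached from the start state, so discard them.
P0 = {q0,q1,q2,q3,q6,q7} | {q5}.
On input a, block {q0,q1,q2,q3,q6,q7} splits into {q0,q1,q3,q6,q7} and {q2}.
Refine {q0,q1,q3,q6,q7} on symbol b: members go to different blocks, giving {q1,q6,q7} and {q0} and {q3}.
On input a, block {q1,q6,q7} splits into {q1,q7} and {q6}.
Split {q1,q7} by δ(·,a) → {q1} and {q7}.
No further refinement is possible. Final partition (7 blocks): {q1} | {q5} | {q2} | {q0} | {q3} | {q6} | {q7}.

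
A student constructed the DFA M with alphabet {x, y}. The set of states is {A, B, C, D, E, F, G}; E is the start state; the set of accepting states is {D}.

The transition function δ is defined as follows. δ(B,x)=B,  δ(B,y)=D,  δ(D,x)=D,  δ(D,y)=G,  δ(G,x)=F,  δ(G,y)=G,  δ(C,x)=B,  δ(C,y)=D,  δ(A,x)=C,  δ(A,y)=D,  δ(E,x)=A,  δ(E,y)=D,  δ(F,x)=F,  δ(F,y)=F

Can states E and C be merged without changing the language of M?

Yes

Every state is reachable, so we keep all 7.
Initial partition by acceptance: {D} | {A,B,C,E,F,G}.
Refine {A,B,C,E,F,G} on symbol y: members go to different blocks, giving {A,B,C,E} and {F,G}.
No further refinement is possible. Final partition (3 blocks): {D} | {A,B,C,E} | {F,G}.
E and C lie in the same block of the stable partition, so they are equivalent — no string distinguishes them.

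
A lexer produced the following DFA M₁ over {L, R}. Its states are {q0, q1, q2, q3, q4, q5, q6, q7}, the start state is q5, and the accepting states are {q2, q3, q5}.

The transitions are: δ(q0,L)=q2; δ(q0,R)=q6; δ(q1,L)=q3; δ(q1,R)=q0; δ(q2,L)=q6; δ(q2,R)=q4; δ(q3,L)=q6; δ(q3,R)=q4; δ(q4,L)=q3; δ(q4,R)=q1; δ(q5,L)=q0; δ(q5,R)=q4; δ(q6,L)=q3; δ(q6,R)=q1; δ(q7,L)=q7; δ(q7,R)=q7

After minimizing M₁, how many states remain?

2

Reachable states from the start: {q0,q1,q2,q3,q4,q5,q6}. Unreachable: {q7} — drop them.
Initial partition by acceptance: {q2,q3,q5} | {q0,q1,q4,q6}.
Stable partition: {q2,q3,q5} | {q0,q1,q4,q6} — 2 equivalence classes.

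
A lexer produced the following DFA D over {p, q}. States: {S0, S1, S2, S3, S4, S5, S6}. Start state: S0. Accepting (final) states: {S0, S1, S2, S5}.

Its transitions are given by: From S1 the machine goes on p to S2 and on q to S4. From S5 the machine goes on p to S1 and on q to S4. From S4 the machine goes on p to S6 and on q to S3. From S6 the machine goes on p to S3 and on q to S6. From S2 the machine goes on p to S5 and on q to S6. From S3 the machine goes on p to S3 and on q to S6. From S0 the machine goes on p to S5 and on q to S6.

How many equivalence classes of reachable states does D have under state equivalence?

P0 = {S0,S1,S2,S5} | {S3,S4,S6}.
No further refinement is possible. Final partition (2 blocks): {S0,S1,S2,S5} | {S3,S4,S6}.

2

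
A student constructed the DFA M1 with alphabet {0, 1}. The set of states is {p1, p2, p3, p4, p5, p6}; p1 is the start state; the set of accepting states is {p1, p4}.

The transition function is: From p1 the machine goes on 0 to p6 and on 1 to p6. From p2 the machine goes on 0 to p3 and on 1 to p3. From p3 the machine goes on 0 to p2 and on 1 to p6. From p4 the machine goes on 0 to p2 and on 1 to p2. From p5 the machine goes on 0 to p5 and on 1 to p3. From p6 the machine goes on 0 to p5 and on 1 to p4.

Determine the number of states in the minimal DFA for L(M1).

All states are reachable from the start state.
P0 = {p1,p4} | {p2,p3,p5,p6}.
Split {p2,p3,p5,p6} by δ(·,1) → {p2,p3,p5} and {p6}.
On input 0, block {p1,p4} splits into {p1} and {p4}.
Refine {p2,p3,p5} on symbol 1: members go to different blocks, giving {p2,p5} and {p3}.
Split {p2,p5} by δ(·,0) → {p2} and {p5}.
Stable partition: {p1} | {p2} | {p6} | {p4} | {p3} | {p5} — 6 equivalence classes.

6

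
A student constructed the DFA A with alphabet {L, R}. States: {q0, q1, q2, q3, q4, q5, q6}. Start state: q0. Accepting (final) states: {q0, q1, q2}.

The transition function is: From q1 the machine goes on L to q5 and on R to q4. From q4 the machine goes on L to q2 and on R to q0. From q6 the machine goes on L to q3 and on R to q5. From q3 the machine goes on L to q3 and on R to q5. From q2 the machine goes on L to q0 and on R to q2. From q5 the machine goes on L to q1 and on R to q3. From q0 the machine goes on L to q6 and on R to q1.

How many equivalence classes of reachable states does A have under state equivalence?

6

P0 = {q0,q1,q2} | {q3,q4,q5,q6}.
Split {q0,q1,q2} by δ(·,L) → {q0,q1} and {q2}.
Split {q0,q1} by δ(·,R) → {q0} and {q1}.
On input L, block {q3,q4,q5,q6} splits into {q3,q6} and {q4} and {q5}.
No further refinement is possible. Final partition (6 blocks): {q0} | {q3,q6} | {q2} | {q1} | {q4} | {q5}.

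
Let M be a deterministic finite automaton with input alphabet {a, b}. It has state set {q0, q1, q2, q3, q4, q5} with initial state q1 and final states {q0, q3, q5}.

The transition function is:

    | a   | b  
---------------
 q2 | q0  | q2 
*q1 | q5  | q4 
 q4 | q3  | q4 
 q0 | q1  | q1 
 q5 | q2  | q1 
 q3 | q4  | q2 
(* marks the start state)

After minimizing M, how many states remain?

Initial partition by acceptance: {q0,q3,q5} | {q1,q2,q4}.
Stable partition: {q0,q3,q5} | {q1,q2,q4} — 2 equivalence classes.

2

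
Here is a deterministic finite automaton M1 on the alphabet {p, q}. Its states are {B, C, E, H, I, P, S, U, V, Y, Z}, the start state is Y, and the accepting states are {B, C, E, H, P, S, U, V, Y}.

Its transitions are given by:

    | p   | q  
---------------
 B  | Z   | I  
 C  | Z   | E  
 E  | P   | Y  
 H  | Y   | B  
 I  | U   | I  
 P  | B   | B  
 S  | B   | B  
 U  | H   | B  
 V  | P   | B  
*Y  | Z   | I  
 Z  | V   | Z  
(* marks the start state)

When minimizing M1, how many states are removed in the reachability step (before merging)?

3

No path from Y leads to C, E, S; the other 8 states are all reachable.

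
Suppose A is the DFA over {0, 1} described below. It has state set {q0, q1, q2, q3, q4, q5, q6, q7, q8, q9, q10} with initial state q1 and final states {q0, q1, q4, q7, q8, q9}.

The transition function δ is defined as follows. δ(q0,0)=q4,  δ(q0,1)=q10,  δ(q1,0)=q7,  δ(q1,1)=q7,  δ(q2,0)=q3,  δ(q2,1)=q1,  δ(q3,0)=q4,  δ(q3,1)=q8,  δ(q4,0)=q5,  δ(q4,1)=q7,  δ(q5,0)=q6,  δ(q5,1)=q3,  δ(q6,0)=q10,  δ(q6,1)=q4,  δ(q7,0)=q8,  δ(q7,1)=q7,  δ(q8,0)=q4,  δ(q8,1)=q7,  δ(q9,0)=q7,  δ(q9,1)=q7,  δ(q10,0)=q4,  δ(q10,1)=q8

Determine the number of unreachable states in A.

BFS from q1 reaches {q1, q3, q4, q5, q6, q7, q8, q10}; the 3 state(s) q0, q2, q9 are never visited.

3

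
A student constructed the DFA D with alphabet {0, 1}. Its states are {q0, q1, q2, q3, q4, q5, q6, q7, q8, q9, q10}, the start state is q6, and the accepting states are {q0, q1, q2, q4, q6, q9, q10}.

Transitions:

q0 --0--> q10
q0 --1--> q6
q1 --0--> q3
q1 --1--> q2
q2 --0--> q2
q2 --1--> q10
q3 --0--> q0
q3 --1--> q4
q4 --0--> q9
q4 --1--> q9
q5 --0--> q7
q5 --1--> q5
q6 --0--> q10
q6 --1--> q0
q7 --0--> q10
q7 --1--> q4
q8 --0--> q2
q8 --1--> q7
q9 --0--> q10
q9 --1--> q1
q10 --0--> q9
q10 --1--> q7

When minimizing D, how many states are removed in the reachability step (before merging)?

2

No path from q6 leads to q5, q8; the other 9 states are all reachable.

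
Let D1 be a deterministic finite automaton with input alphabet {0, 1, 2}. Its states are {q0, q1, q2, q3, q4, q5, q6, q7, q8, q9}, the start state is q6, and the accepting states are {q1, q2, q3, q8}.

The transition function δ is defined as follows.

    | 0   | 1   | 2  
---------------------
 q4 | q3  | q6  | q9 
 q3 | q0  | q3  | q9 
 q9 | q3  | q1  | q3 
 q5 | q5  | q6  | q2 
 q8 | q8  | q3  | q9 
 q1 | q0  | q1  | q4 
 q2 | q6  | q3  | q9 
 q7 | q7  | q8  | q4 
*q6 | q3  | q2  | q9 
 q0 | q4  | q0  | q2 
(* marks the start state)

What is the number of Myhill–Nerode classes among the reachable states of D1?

7

First remove the unreachable states {q5,q7,q8}; 7 states remain.
Initial partition by acceptance: {q1,q2,q3} | {q0,q4,q6,q9}.
Split {q0,q4,q6,q9} by δ(·,0) → {q4,q6,q9} and {q0}.
Split {q1,q2,q3} by δ(·,0) → {q1,q3} and {q2}.
Split {q4,q6,q9} by δ(·,1) → {q4} and {q6} and {q9}.
On input 2, block {q1,q3} splits into {q1} and {q3}.
No further refinement is possible. Final partition (7 blocks): {q1} | {q4} | {q0} | {q2} | {q6} | {q9} | {q3}.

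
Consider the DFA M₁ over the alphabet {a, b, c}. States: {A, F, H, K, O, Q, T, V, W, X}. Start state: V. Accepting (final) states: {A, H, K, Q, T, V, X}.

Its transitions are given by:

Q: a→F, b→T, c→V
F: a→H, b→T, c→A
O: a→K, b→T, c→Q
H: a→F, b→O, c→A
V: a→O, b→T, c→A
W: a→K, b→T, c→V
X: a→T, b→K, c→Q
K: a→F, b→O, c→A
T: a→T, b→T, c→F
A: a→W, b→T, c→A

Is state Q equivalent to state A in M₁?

Yes

States {X} cannot be reached from the start state, so discard them.
Initial partition by acceptance: {A,H,K,Q,T,V} | {F,O,W}.
Split {A,H,K,Q,T,V} by δ(·,a) → {A,H,K,Q,V} and {T}.
Split {A,H,K,Q,V} by δ(·,b) → {A,Q,V} and {H,K}.
No further refinement is possible. Final partition (4 blocks): {A,Q,V} | {F,O,W} | {T} | {H,K}.
Q and A lie in the same block of the stable partition, so they are equivalent — no string distinguishes them.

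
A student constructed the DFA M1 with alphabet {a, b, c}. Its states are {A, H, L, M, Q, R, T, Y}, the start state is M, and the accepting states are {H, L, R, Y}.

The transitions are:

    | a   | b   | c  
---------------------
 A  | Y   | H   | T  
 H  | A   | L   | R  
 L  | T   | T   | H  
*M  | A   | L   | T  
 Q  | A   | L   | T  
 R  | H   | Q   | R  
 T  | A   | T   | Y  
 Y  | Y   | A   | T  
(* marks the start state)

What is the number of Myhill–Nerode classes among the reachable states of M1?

7

All states are reachable from the start state.
P0 = {H,L,R,Y} | {A,M,Q,T}.
Refine {H,L,R,Y} on symbol a: members go to different blocks, giving {H,L} and {R,Y}.
On input b, block {H,L} splits into {H} and {L}.
Split {A,M,Q,T} by δ(·,a) → {M,Q,T} and {A}.
Refine {M,Q,T} on symbol b: members go to different blocks, giving {M,Q} and {T}.
Refine {R,Y} on symbol a: members go to different blocks, giving {Y} and {R}.
The partition is now stable with 7 blocks: {H} | {M,Q} | {Y} | {L} | {A} | {T} | {R}.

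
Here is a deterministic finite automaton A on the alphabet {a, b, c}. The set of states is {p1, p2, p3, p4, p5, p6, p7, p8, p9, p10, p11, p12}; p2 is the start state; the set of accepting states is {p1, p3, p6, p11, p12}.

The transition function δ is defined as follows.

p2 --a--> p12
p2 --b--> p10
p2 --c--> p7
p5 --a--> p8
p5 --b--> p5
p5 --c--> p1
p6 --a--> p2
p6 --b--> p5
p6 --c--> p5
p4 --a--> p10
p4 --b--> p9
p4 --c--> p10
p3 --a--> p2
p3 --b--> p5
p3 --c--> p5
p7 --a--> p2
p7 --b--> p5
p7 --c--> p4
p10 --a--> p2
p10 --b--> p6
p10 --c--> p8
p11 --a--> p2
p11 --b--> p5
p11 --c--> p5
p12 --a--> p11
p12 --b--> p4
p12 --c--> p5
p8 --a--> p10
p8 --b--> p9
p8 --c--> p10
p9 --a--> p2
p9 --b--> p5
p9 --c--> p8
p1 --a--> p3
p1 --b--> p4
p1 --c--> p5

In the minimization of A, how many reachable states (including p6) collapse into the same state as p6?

3

Every state is reachable, so we keep all 12.
Start with accepting vs non-accepting: {p1,p3,p6,p11,p12} | {p2,p4,p5,p7,p8,p9,p10}.
On input a, block {p1,p3,p6,p11,p12} splits into {p3,p6,p11} and {p1,p12}.
Split {p2,p4,p5,p7,p8,p9,p10} by δ(·,a) → {p4,p5,p7,p8,p9,p10} and {p2}.
Refine {p4,p5,p7,p8,p9,p10} on symbol a: members go to different blocks, giving {p4,p5,p8} and {p7,p9,p10}.
Split {p4,p5,p8} by δ(·,a) → {p4,p8} and {p5}.
Refine {p7,p9,p10} on symbol b: members go to different blocks, giving {p7,p9} and {p10}.
The partition is now stable with 7 blocks: {p3,p6,p11} | {p4,p8} | {p1,p12} | {p2} | {p7,p9} | {p5} | {p10}.
State p6 belongs to the block {p3,p6,p11}, which has 3 states.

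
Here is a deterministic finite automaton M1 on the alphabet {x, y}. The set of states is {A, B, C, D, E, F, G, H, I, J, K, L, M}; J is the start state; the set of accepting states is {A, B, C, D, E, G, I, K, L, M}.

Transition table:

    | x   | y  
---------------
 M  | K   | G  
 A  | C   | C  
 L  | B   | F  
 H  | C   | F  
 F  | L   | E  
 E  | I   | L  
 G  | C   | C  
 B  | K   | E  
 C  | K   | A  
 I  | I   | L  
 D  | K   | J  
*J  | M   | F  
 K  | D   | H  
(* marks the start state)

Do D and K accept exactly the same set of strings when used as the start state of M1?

Start with accepting vs non-accepting: {A,B,C,D,E,G,I,K,L,M} | {F,H,J}.
Refine {A,B,C,D,E,G,I,K,L,M} on symbol y: members go to different blocks, giving {A,B,C,E,G,I,M} and {D,K,L}.
Refine {A,B,C,E,G,I,M} on symbol x: members go to different blocks, giving {A,E,G,I} and {B,C,M}.
Split {A,E,G,I} by δ(·,x) → {A,G} and {E,I}.
Refine {F,H,J} on symbol x: members go to different blocks, giving {H,J} and {F}.
On input x, block {D,K,L} splits into {D,K} and {L}.
Refine {B,C,M} on symbol y: members go to different blocks, giving {C,M} and {B}.
No further refinement is possible. Final partition (8 blocks): {A,G} | {H,J} | {D,K} | {C,M} | {E,I} | {F} | {L} | {B}.
D and K lie in the same block of the stable partition, so they are equivalent — no string distinguishes them.

Yes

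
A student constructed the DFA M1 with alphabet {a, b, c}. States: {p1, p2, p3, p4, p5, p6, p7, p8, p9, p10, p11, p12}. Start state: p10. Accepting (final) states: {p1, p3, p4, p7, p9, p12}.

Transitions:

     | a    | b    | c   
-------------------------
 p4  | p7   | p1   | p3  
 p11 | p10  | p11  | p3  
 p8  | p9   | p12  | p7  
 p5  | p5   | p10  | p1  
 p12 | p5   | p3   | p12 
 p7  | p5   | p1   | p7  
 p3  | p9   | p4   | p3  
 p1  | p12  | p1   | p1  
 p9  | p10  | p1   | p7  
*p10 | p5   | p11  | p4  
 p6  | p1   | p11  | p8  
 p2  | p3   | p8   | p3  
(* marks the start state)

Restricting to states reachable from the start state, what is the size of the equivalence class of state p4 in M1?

First remove the unreachable states {p2,p6,p8}; 9 states remain.
P0 = {p1,p3,p4,p7,p9,p12} | {p5,p10,p11}.
On input a, block {p1,p3,p4,p7,p9,p12} splits into {p1,p3,p4} and {p7,p9,p12}.
No further refinement is possible. Final partition (3 blocks): {p1,p3,p4} | {p5,p10,p11} | {p7,p9,p12}.
State p4 belongs to the block {p1,p3,p4}, which has 3 states.

3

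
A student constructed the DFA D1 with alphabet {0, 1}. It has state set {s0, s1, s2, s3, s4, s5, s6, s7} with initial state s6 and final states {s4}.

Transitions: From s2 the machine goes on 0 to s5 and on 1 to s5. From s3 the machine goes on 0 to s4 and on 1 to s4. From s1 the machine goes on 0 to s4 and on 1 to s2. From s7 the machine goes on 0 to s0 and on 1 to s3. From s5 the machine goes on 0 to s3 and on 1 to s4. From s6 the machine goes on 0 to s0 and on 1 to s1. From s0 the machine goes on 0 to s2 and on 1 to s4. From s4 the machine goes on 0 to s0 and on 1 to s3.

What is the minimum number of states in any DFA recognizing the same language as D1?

7

Reachable states from the start: {s0,s1,s2,s3,s4,s5,s6}. Unreachable: {s7} — drop them.
Initial partition by acceptance: {s4} | {s0,s1,s2,s3,s5,s6}.
On input 0, block {s0,s1,s2,s3,s5,s6} splits into {s0,s2,s5,s6} and {s1,s3}.
On input 0, block {s0,s2,s5,s6} splits into {s0,s2,s6} and {s5}.
Refine {s0,s2,s6} on symbol 0: members go to different blocks, giving {s0,s6} and {s2}.
Refine {s0,s6} on symbol 0: members go to different blocks, giving {s0} and {s6}.
Split {s1,s3} by δ(·,1) → {s1} and {s3}.
The partition is now stable with 7 blocks: {s4} | {s0} | {s1} | {s5} | {s2} | {s6} | {s3}.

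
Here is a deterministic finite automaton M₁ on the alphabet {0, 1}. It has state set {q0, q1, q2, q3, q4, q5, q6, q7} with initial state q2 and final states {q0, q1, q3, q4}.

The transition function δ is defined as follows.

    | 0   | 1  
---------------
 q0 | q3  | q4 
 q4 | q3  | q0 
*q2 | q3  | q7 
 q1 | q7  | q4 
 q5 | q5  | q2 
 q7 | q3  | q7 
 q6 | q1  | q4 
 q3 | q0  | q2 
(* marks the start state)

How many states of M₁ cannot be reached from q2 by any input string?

No path from q2 leads to q1, q5, q6; the other 5 states are all reachable.

3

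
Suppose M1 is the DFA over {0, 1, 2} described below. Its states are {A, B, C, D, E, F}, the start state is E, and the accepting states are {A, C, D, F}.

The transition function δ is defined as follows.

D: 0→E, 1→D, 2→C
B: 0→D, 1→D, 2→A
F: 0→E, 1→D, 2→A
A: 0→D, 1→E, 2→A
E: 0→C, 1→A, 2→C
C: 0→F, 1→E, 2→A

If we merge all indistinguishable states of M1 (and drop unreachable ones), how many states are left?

First remove the unreachable states {B}; 5 states remain.
P0 = {A,C,D,F} | {E}.
Split {A,C,D,F} by δ(·,0) → {A,C} and {D,F}.
Stable partition: {A,C} | {E} | {D,F} — 3 equivalence classes.

3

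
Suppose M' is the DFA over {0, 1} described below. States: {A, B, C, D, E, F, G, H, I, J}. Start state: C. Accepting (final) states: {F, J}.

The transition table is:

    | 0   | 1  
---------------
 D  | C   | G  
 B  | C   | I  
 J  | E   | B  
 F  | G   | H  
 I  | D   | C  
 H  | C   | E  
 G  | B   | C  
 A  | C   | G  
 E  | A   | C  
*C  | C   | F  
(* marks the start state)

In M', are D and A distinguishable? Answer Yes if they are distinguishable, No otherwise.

States {J} cannot be reached from the start state, so discard them.
P0 = {F} | {A,B,C,D,E,G,H,I}.
Refine {A,B,C,D,E,G,H,I} on symbol 1: members go to different blocks, giving {A,B,D,E,G,H,I} and {C}.
Split {A,B,D,E,G,H,I} by δ(·,0) → {A,B,D,H} and {E,G,I}.
The partition is now stable with 4 blocks: {F} | {A,B,D,H} | {C} | {E,G,I}.
D and A lie in the same block of the stable partition, so they are equivalent — no string distinguishes them.

No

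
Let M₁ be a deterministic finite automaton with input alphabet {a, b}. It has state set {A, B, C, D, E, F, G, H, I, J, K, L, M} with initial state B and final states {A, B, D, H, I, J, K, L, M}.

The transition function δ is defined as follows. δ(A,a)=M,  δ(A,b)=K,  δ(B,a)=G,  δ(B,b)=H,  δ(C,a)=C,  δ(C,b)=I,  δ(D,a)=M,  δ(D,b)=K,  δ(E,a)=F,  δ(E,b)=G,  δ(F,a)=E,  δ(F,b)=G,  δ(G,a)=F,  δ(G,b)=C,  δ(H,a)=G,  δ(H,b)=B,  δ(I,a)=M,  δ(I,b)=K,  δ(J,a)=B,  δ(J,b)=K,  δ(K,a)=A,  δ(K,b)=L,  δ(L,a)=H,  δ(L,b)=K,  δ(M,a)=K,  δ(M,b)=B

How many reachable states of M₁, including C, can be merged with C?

First remove the unreachable states {D,J}; 11 states remain.
Initial partition by acceptance: {A,B,H,I,K,L,M} | {C,E,F,G}.
Split {A,B,H,I,K,L,M} by δ(·,a) → {A,I,K,L,M} and {B,H}.
Refine {A,I,K,L,M} on symbol a: members go to different blocks, giving {A,I,K,M} and {L}.
Split {A,I,K,M} by δ(·,b) → {A,I} and {K} and {M}.
Split {C,E,F,G} by δ(·,b) → {E,F,G} and {C}.
On input b, block {E,F,G} splits into {E,F} and {G}.
No further refinement is possible. Final partition (8 blocks): {A,I} | {E,F} | {B,H} | {L} | {K} | {M} | {C} | {G}.
State C belongs to the block {C}, which has 1 states.

1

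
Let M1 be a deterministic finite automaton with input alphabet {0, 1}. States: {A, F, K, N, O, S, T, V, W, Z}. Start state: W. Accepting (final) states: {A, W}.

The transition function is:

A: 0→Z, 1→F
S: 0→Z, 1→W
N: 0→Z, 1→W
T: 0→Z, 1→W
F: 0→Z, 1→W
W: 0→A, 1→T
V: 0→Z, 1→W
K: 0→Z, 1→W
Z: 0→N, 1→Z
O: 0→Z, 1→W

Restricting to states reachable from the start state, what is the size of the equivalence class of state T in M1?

3

States {K,O,S,V} cannot be reached from the start state, so discard them.
P0 = {A,W} | {F,N,T,Z}.
Refine {A,W} on symbol 0: members go to different blocks, giving {W} and {A}.
Split {F,N,T,Z} by δ(·,1) → {F,N,T} and {Z}.
Stable partition: {W} | {F,N,T} | {A} | {Z} — 4 equivalence classes.
State T belongs to the block {F,N,T}, which has 3 states.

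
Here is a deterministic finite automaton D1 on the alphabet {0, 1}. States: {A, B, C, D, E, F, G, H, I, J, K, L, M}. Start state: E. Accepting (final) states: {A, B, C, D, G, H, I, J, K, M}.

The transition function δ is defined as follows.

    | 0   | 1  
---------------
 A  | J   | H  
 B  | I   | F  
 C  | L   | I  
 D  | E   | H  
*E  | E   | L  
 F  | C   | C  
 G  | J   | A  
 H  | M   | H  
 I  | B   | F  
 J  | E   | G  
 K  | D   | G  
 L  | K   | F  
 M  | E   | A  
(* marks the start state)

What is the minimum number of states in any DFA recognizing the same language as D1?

Initial partition by acceptance: {A,B,C,D,G,H,I,J,K,M} | {E,F,L}.
Refine {A,B,C,D,G,H,I,J,K,M} on symbol 0: members go to different blocks, giving {A,B,G,H,I,K} and {C,D,J,M}.
Split {A,B,G,H,I,K} by δ(·,0) → {A,G,H,K} and {B,I}.
On input 0, block {E,F,L} splits into {E} and {F} and {L}.
On input 0, block {C,D,J,M} splits into {D,J,M} and {C}.
Stable partition: {A,G,H,K} | {E} | {D,J,M} | {B,I} | {F} | {L} | {C} — 7 equivalence classes.

7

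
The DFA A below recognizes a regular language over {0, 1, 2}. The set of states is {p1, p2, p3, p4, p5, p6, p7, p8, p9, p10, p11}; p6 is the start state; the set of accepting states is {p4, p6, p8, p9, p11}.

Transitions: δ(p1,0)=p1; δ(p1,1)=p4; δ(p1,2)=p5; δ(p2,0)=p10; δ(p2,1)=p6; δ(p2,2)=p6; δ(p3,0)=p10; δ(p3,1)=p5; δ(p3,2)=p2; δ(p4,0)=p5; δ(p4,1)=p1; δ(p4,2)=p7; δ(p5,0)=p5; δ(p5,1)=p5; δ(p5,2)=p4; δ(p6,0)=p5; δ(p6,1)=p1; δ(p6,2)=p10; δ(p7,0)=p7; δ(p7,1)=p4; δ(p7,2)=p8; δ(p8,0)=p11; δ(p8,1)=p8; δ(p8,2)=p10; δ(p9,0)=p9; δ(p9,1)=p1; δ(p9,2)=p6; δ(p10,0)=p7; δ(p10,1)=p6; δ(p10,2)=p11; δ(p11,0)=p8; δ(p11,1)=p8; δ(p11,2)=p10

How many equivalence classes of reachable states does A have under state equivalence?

States {p2,p3,p9} cannot be reached from the start state, so discard them.
Start with accepting vs non-accepting: {p4,p6,p8,p11} | {p1,p5,p7,p10}.
Split {p4,p6,p8,p11} by δ(·,0) → {p4,p6} and {p8,p11}.
On input 1, block {p1,p5,p7,p10} splits into {p1,p7,p10} and {p5}.
Split {p1,p7,p10} by δ(·,2) → {p7,p10} and {p1}.
Stable partition: {p4,p6} | {p7,p10} | {p8,p11} | {p5} | {p1} — 5 equivalence classes.

5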